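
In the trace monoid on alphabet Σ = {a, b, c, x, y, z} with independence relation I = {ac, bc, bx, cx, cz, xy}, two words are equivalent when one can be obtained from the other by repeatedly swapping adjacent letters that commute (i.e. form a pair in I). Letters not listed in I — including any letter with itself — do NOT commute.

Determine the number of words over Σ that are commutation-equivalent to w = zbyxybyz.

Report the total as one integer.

drop 0:z onto floor
drop 1:b onto {0:z}
drop 2:y onto {1:b}
drop 3:x onto {0:z}
drop 4:y onto {2:y}
drop 5:b onto {4:y}
drop 6:y onto {5:b}
drop 7:z onto {3:x, 6:y}
ground layer = {0:z}
drop-orders for the pieces not yet dropped (sum over which currently-grounded one goes next):
  1 to go: {7} 1
  2 to go: {3,7} 1  {6,7} 1
  3 to go: {3,6,7} 2  {5,6,7} 1
  4 to go: {3,5,6,7} 3  {4,5,6,7} 1
  5 to go: {2,4,5,6,7} 1  {3,4,5,6,7} 4
  6 to go: {1,2,4,5,6,7} 1  {2,3,4,5,6,7} 5
  if 0:z drops first: 6 orders

6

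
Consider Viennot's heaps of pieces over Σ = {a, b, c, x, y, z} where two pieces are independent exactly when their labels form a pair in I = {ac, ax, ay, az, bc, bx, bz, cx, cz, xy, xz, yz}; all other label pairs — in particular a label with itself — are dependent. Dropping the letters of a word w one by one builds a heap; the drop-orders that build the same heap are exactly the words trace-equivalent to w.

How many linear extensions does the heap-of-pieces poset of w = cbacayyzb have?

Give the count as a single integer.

piece 0:c — minimal
piece 1:b — minimal
piece 2:a rests on {1:b}
piece 3:c rests on {0:c}
piece 4:a rests on {2:a}
piece 5:y rests on {1:b, 3:c}
piece 6:y rests on {5:y}
piece 7:z — minimal
piece 8:b rests on {4:a, 6:y}
minimal pieces: {0:c, 1:b, 7:z}
ways to finish when only these pieces remain (= sum over removing one remaining piece with nothing left below it):
  1 left: {7}→1  {8}→1
  2 left: {4,8}→1  {6,8}→1  {7,8}→2
  3 left: {2,4,8}→1  {4,6,8}→2  {4,7,8}→3  {5,6,8}→1  {6,7,8}→3
  4 left: {2,4,6,8}→3  {2,4,7,8}→4  {3,5,6,8}→1  {4,5,6,8}→3  {4,6,7,8}→8  {5,6,7,8}→4
  5 left: {0,3,5,6,8}→1  {2,4,5,6,8}→6  {2,4,6,7,8}→15  {3,4,5,6,8}→4  {3,5,6,7,8}→5  {4,5,6,7,8}→15
  6 left: {0,3,4,5,6,8}→5  {0,3,5,6,7,8}→6  {1,2,4,5,6,8}→6  {2,3,4,5,6,8}→10  {2,4,5,6,7,8}→36  {3,4,5,6,7,8}→24
  7 left: {0,2,3,4,5,6,8}→15  {0,3,4,5,6,7,8}→35  {1,2,3,4,5,6,8}→16  {1,2,4,5,6,7,8}→42  {2,3,4,5,6,7,8}→70
  placing 0:c first → 128 extensions
  placing 1:b first → 120 extensions
  placing 7:z first → 31 extensions
total linear extensions = 279

279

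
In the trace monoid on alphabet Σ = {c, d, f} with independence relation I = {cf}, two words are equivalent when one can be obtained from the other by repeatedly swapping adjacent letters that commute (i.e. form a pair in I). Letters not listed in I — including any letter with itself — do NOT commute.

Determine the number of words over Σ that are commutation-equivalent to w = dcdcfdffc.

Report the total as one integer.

#0=d has no predecessor
#1=c depends on [0:d]
#2=d depends on [1:c]
#3=c depends on [2:d]
#4=f depends on [2:d]
#5=d depends on [3:c, 4:f]
#6=f depends on [5:d]
#7=f depends on [6:f]
#8=c depends on [5:d]
sources: [0:d]
N(rest) = Σ N(rest − s) over sources s of rest; N(one piece) = 1:
  size 1 → [7]=1  [8]=1
  size 2 → [6,7]=1  [7,8]=2
  size 3 → [6,7,8]=3
  size 4 → [5,6,7,8]=3
  size 5 → [3,5,6,7,8]=3  [4,5,6,7,8]=3
  size 6 → [3,4,5,6,7,8]=6
  size 7 → [2,3,4,5,6,7,8]=6
  first=0(d) contributes 6

6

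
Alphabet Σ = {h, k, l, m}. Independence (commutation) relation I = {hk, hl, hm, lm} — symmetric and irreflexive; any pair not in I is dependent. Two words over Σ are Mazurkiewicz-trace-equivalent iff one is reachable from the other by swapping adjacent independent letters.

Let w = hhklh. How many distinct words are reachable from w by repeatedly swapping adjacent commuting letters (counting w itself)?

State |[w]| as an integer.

#0=h has no predecessor
#1=h depends on [0:h]
#2=k has no predecessor
#3=l depends on [2:k]
#4=h depends on [1:h]
sources: [0:h, 2:k]
N(rest) = Σ N(rest − s) over sources s of rest; N(one piece) = 1:
  size 1 → [3]=1  [4]=1
  size 2 → [1,4]=1  [2,3]=1  [3,4]=2
  size 3 → [0,1,4]=1  [1,3,4]=3  [2,3,4]=3
  first=0(h) contributes 6
  first=2(k) contributes 4
|[w]| = 10

10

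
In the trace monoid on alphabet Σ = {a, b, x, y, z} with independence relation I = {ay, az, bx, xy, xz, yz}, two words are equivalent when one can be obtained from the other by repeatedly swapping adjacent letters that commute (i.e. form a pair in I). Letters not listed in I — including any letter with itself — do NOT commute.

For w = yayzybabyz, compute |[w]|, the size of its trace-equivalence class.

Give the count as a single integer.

40

drop 0:y onto floor
drop 1:a onto floor
drop 2:y onto {0:y}
drop 3:z onto floor
drop 4:y onto {2:y}
drop 5:b onto {1:a, 3:z, 4:y}
drop 6:a onto {5:b}
drop 7:b onto {6:a}
drop 8:y onto {7:b}
drop 9:z onto {7:b}
ground layer = {0:y, 1:a, 3:z}
drop-orders for the pieces not yet dropped (sum over which currently-grounded one goes next):
  1 to go: {8} 1  {9} 1
  2 to go: {8,9} 2
  3 to go: {7,8,9} 2
  4 to go: {6,7,8,9} 2
  5 to go: {5,6,7,8,9} 2
  6 to go: {1,5,6,7,8,9} 2  {3,5,6,7,8,9} 2  {4,5,6,7,8,9} 2
  7 to go: {1,3,5,6,7,8,9} 4  {1,4,5,6,7,8,9} 4  {2,4,5,6,7,8,9} 2  {3,4,5,6,7,8,9} 4
  8 to go: {0,2,4,5,6,7,8,9} 2  {1,2,4,5,6,7,8,9} 6  {1,3,4,5,6,7,8,9} 12  {2,3,4,5,6,7,8,9} 6
  if 0:y drops first: 24 orders
  if 1:a drops first: 8 orders
  if 3:z drops first: 8 orders
heap linearizations: 40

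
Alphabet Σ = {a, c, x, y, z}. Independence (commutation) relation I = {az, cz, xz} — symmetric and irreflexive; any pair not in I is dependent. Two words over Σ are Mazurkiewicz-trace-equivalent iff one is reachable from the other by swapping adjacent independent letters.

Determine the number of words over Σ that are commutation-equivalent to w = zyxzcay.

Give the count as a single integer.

piece 0:z — minimal
piece 1:y rests on {0:z}
piece 2:x rests on {1:y}
piece 3:z rests on {1:y}
piece 4:c rests on {2:x}
piece 5:a rests on {4:c}
piece 6:y rests on {3:z, 5:a}
minimal pieces: {0:z}
ways to finish when only these pieces remain (= sum over removing one remaining piece with nothing left below it):
  1 left: {6}→1
  2 left: {3,6}→1  {5,6}→1
  3 left: {3,5,6}→2  {4,5,6}→1
  4 left: {2,4,5,6}→1  {3,4,5,6}→3
  5 left: {2,3,4,5,6}→4
  placing 0:z first → 4 extensions

4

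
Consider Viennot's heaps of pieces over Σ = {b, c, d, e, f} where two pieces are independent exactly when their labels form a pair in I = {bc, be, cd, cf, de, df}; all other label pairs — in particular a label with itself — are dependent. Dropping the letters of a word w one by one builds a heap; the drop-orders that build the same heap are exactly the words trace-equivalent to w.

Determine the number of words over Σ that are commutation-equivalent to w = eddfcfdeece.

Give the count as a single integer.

495

piece 0:e — minimal
piece 1:d — minimal
piece 2:d rests on {1:d}
piece 3:f rests on {0:e}
piece 4:c rests on {0:e}
piece 5:f rests on {3:f}
piece 6:d rests on {2:d}
piece 7:e rests on {4:c, 5:f}
piece 8:e rests on {7:e}
piece 9:c rests on {8:e}
piece 10:e rests on {9:c}
minimal pieces: {0:e, 1:d}
ways to finish when only these pieces remain (= sum over removing one remaining piece with nothing left below it):
  1 left: {6}→1  {10}→1
  2 left: {2,6}→1  {6,10}→2  {9,10}→1
  3 left: {1,2,6}→1  {2,6,10}→3  {6,9,10}→3  {8,9,10}→1
  4 left: {1,2,6,10}→4  {2,6,9,10}→6  {6,8,9,10}→4  {7,8,9,10}→1
  5 left: {1,2,6,9,10}→10  {2,6,8,9,10}→10  {4,7,8,9,10}→1  {5,7,8,9,10}→1  {6,7,8,9,10}→5
  6 left: {1,2,6,8,9,10}→20  {2,6,7,8,9,10}→15  {3,5,7,8,9,10}→1  {4,5,7,8,9,10}→2  {4,6,7,8,9,10}→6  {5,6,7,8,9,10}→6
  7 left: {1,2,6,7,8,9,10}→35  {2,4,6,7,8,9,10}→21  {2,5,6,7,8,9,10}→21  {3,4,5,7,8,9,10}→3  {3,5,6,7,8,9,10}→7  {4,5,6,7,8,9,10}→14
  8 left: {0,3,4,5,7,8,9,10}→3  {1,2,4,6,7,8,9,10}→56  {1,2,5,6,7,8,9,10}→56  {2,3,5,6,7,8,9,10}→28  {2,4,5,6,7,8,9,10}→56  {3,4,5,6,7,8,9,10}→24
  9 left: {0,3,4,5,6,7,8,9,10}→27  {1,2,3,5,6,7,8,9,10}→84  {1,2,4,5,6,7,8,9,10}→168  {2,3,4,5,6,7,8,9,10}→108
  placing 0:e first → 360 extensions
  placing 1:d first → 135 extensions
total linear extensions = 495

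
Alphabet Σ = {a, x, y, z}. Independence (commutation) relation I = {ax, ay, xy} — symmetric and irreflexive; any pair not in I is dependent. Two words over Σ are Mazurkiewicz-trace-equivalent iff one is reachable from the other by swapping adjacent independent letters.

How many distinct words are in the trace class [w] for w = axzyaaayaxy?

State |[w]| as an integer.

560

piece 0:a — minimal
piece 1:x — minimal
piece 2:z rests on {0:a, 1:x}
piece 3:y rests on {2:z}
piece 4:a rests on {2:z}
piece 5:a rests on {4:a}
piece 6:a rests on {5:a}
piece 7:y rests on {3:y}
piece 8:a rests on {6:a}
piece 9:x rests on {2:z}
piece 10:y rests on {7:y}
minimal pieces: {0:a, 1:x}
ways to finish when only these pieces remain (= sum over removing one remaining piece with nothing left below it):
  1 left: {8}→1  {9}→1  {10}→1
  2 left: {6,8}→1  {7,10}→1  {8,9}→2  {8,10}→2  {9,10}→2
  3 left: {3,7,10}→1  {5,6,8}→1  {6,8,9}→3  {6,8,10}→3  {7,8,10}→3  {7,9,10}→3  {8,9,10}→6
  4 left: {3,7,8,10}→4  {3,7,9,10}→4  {4,5,6,8}→1  {5,6,8,9}→4  {5,6,8,10}→4  {6,7,8,10}→6  {6,8,9,10}→12  {7,8,9,10}→12
  5 left: {3,6,7,8,10}→10  {3,7,8,9,10}→20  {4,5,6,8,9}→5  {4,5,6,8,10}→5  {5,6,7,8,10}→10  {5,6,8,9,10}→20  {6,7,8,9,10}→30
  6 left: {3,5,6,7,8,10}→20  {3,6,7,8,9,10}→60  {4,5,6,7,8,10}→15  {4,5,6,8,9,10}→30  {5,6,7,8,9,10}→60
  7 left: {3,4,5,6,7,8,10}→35  {3,5,6,7,8,9,10}→140  {4,5,6,7,8,9,10}→105
  8 left: {3,4,5,6,7,8,9,10}→280
  9 left: {2,3,4,5,6,7,8,9,10}→280
  placing 0:a first → 280 extensions
  placing 1:x first → 280 extensions
total linear extensions = 560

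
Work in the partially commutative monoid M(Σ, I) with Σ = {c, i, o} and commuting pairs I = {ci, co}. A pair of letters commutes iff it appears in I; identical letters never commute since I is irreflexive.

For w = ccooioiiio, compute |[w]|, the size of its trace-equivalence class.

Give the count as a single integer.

45

#0=c has no predecessor
#1=c depends on [0:c]
#2=o has no predecessor
#3=o depends on [2:o]
#4=i depends on [3:o]
#5=o depends on [4:i]
#6=i depends on [5:o]
#7=i depends on [6:i]
#8=i depends on [7:i]
#9=o depends on [8:i]
sources: [0:c, 2:o]
N(rest) = Σ N(rest − s) over sources s of rest; N(one piece) = 1:
  size 1 → [1]=1  [9]=1
  size 2 → [0,1]=1  [1,9]=2  [8,9]=1
  size 3 → [0,1,9]=3  [1,8,9]=3  [7,8,9]=1
  size 4 → [0,1,8,9]=6  [1,7,8,9]=4  [6,7,8,9]=1
  size 5 → [0,1,7,8,9]=10  [1,6,7,8,9]=5  [5,6,7,8,9]=1
  size 6 → [0,1,6,7,8,9]=15  [1,5,6,7,8,9]=6  [4,5,6,7,8,9]=1
  size 7 → [0,1,5,6,7,8,9]=21  [1,4,5,6,7,8,9]=7  [3,4,5,6,7,8,9]=1
  size 8 → [0,1,4,5,6,7,8,9]=28  [1,3,4,5,6,7,8,9]=8  [2,3,4,5,6,7,8,9]=1
  first=0(c) contributes 9
  first=2(o) contributes 36
|[w]| = 45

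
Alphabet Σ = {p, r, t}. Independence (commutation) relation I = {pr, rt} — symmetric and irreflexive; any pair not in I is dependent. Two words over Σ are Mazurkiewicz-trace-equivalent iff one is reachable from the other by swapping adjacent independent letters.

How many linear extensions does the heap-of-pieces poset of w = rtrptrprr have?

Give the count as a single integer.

126

drop 0:r onto floor
drop 1:t onto floor
drop 2:r onto {0:r}
drop 3:p onto {1:t}
drop 4:t onto {3:p}
drop 5:r onto {2:r}
drop 6:p onto {4:t}
drop 7:r onto {5:r}
drop 8:r onto {7:r}
ground layer = {0:r, 1:t}
drop-orders for the pieces not yet dropped (sum over which currently-grounded one goes next):
  1 to go: {6} 1  {8} 1
  2 to go: {4,6} 1  {6,8} 2  {7,8} 1
  3 to go: {3,4,6} 1  {4,6,8} 3  {5,7,8} 1  {6,7,8} 3
  4 to go: {1,3,4,6} 1  {2,5,7,8} 1  {3,4,6,8} 4  {4,6,7,8} 6  {5,6,7,8} 4
  5 to go: {0,2,5,7,8} 1  {1,3,4,6,8} 5  {2,5,6,7,8} 5  {3,4,6,7,8} 10  {4,5,6,7,8} 10
  6 to go: {0,2,5,6,7,8} 6  {1,3,4,6,7,8} 15  {2,4,5,6,7,8} 15  {3,4,5,6,7,8} 20
  7 to go: {0,2,4,5,6,7,8} 21  {1,3,4,5,6,7,8} 35  {2,3,4,5,6,7,8} 35
  if 0:r drops first: 70 orders
  if 1:t drops first: 56 orders
heap linearizations: 126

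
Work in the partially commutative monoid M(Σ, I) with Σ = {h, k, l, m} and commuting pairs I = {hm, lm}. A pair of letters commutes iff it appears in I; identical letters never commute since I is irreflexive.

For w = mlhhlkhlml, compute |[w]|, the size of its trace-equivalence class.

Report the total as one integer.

20

drop 0:m onto floor
drop 1:l onto floor
drop 2:h onto {1:l}
drop 3:h onto {2:h}
drop 4:l onto {3:h}
drop 5:k onto {0:m, 4:l}
drop 6:h onto {5:k}
drop 7:l onto {6:h}
drop 8:m onto {5:k}
drop 9:l onto {7:l}
ground layer = {0:m, 1:l}
drop-orders for the pieces not yet dropped (sum over which currently-grounded one goes next):
  1 to go: {8} 1  {9} 1
  2 to go: {7,9} 1  {8,9} 2
  3 to go: {6,7,9} 1  {7,8,9} 3
  4 to go: {6,7,8,9} 4
  5 to go: {5,6,7,8,9} 4
  6 to go: {0,5,6,7,8,9} 4  {4,5,6,7,8,9} 4
  7 to go: {0,4,5,6,7,8,9} 8  {3,4,5,6,7,8,9} 4
  8 to go: {0,3,4,5,6,7,8,9} 12  {2,3,4,5,6,7,8,9} 4
  if 0:m drops first: 4 orders
  if 1:l drops first: 16 orders
heap linearizations: 20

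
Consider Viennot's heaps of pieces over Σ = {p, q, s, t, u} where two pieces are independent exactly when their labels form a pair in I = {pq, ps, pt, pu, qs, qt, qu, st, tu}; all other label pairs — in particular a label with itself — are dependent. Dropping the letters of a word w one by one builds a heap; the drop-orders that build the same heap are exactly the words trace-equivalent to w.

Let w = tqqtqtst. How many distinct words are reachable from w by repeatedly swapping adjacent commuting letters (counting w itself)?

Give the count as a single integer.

0(t) covers ∅
1(q) covers ∅
2(q) covers 1:q
3(t) covers 0:t
4(q) covers 2:q
5(t) covers 3:t
6(s) covers ∅
7(t) covers 5:t
floor of heap: 0:t, 1:q, 6:s
completions by unplaced set U, small U first (add the entries for U minus each lowest piece of U):
  |U|=1: {4}:1  {6}:1  {7}:1
  |U|=2: {2,4}:1  {4,6}:2  {4,7}:2  {5,7}:1  {6,7}:2
  |U|=3: {1,2,4}:1  {2,4,6}:3  {2,4,7}:3  {3,5,7}:1  {4,5,7}:3  {4,6,7}:6  {5,6,7}:3
  |U|=4: {0,3,5,7}:1  {1,2,4,6}:4  {1,2,4,7}:4  {2,4,5,7}:6  {2,4,6,7}:12  {3,4,5,7}:4  {3,5,6,7}:4  {4,5,6,7}:12
  |U|=5: {0,3,4,5,7}:5  {0,3,5,6,7}:5  {1,2,4,5,7}:10  {1,2,4,6,7}:20  {2,3,4,5,7}:10  {2,4,5,6,7}:30  {3,4,5,6,7}:20
  |U|=6: {0,2,3,4,5,7}:15  {0,3,4,5,6,7}:30  {1,2,3,4,5,7}:20  {1,2,4,5,6,7}:60  {2,3,4,5,6,7}:60
  start at 0(t): 140
  start at 1(q): 105
  start at 6(s): 35
sum over floor = 280

280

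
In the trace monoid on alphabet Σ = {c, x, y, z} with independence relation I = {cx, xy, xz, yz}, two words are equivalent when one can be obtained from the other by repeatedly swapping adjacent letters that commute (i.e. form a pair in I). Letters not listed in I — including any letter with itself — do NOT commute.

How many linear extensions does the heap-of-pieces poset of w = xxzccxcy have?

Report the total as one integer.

56

0(x) covers ∅
1(x) covers 0:x
2(z) covers ∅
3(c) covers 2:z
4(c) covers 3:c
5(x) covers 1:x
6(c) covers 4:c
7(y) covers 6:c
floor of heap: 0:x, 2:z
completions by unplaced set U, small U first (add the entries for U minus each lowest piece of U):
  |U|=1: {5}:1  {7}:1
  |U|=2: {1,5}:1  {5,7}:2  {6,7}:1
  |U|=3: {0,1,5}:1  {1,5,7}:3  {4,6,7}:1  {5,6,7}:3
  |U|=4: {0,1,5,7}:4  {1,5,6,7}:6  {3,4,6,7}:1  {4,5,6,7}:4
  |U|=5: {0,1,5,6,7}:10  {1,4,5,6,7}:10  {2,3,4,6,7}:1  {3,4,5,6,7}:5
  |U|=6: {0,1,4,5,6,7}:20  {1,3,4,5,6,7}:15  {2,3,4,5,6,7}:6
  start at 0(x): 21
  start at 2(z): 35
sum over floor = 56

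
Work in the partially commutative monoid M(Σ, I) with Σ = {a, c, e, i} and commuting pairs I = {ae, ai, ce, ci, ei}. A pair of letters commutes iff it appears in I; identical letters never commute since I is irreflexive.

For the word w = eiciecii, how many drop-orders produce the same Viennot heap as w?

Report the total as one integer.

420

0(e) covers ∅
1(i) covers ∅
2(c) covers ∅
3(i) covers 1:i
4(e) covers 0:e
5(c) covers 2:c
6(i) covers 3:i
7(i) covers 6:i
floor of heap: 0:e, 1:i, 2:c
completions by unplaced set U, small U first (add the entries for U minus each lowest piece of U):
  |U|=1: {4}:1  {5}:1  {7}:1
  |U|=2: {0,4}:1  {2,5}:1  {4,5}:2  {4,7}:2  {5,7}:2  {6,7}:1
  |U|=3: {0,4,5}:3  {0,4,7}:3  {2,4,5}:3  {2,5,7}:3  {3,6,7}:1  {4,5,7}:6  {4,6,7}:3  {5,6,7}:3
  |U|=4: {0,2,4,5}:6  {0,4,5,7}:12  {0,4,6,7}:6  {1,3,6,7}:1  {2,4,5,7}:12  {2,5,6,7}:6  {3,4,6,7}:4  {3,5,6,7}:4  {4,5,6,7}:12
  |U|=5: {0,2,4,5,7}:30  {0,3,4,6,7}:10  {0,4,5,6,7}:30  {1,3,4,6,7}:5  {1,3,5,6,7}:5  {2,3,5,6,7}:10  {2,4,5,6,7}:30  {3,4,5,6,7}:20
  |U|=6: {0,1,3,4,6,7}:15  {0,2,4,5,6,7}:90  {0,3,4,5,6,7}:60  {1,2,3,5,6,7}:15  {1,3,4,5,6,7}:30  {2,3,4,5,6,7}:60
  start at 0(e): 105
  start at 1(i): 210
  start at 2(c): 105
sum over floor = 420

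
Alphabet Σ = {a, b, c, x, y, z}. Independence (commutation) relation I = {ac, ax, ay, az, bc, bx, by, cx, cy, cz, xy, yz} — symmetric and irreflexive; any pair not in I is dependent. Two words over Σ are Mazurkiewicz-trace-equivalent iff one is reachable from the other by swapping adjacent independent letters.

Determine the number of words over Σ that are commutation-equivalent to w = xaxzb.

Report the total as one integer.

4

drop 0:x onto floor
drop 1:a onto floor
drop 2:x onto {0:x}
drop 3:z onto {2:x}
drop 4:b onto {1:a, 3:z}
ground layer = {0:x, 1:a}
drop-orders for the pieces not yet dropped (sum over which currently-grounded one goes next):
  1 to go: {4} 1
  2 to go: {1,4} 1  {3,4} 1
  3 to go: {1,3,4} 2  {2,3,4} 1
  if 0:x drops first: 3 orders
  if 1:a drops first: 1 orders
heap linearizations: 4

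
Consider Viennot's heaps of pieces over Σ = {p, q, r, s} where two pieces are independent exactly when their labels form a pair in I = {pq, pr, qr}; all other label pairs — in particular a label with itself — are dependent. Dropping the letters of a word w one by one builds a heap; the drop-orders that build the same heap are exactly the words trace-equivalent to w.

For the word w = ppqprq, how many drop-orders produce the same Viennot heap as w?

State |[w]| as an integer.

60

piece 0:p — minimal
piece 1:p rests on {0:p}
piece 2:q — minimal
piece 3:p rests on {1:p}
piece 4:r — minimal
piece 5:q rests on {2:q}
minimal pieces: {0:p, 2:q, 4:r}
ways to finish when only these pieces remain (= sum over removing one remaining piece with nothing left below it):
  1 left: {3}→1  {4}→1  {5}→1
  2 left: {1,3}→1  {2,5}→1  {3,4}→2  {3,5}→2  {4,5}→2
  3 left: {0,1,3}→1  {1,3,4}→3  {1,3,5}→3  {2,3,5}→3  {2,4,5}→3  {3,4,5}→6
  4 left: {0,1,3,4}→4  {0,1,3,5}→4  {1,2,3,5}→6  {1,3,4,5}→12  {2,3,4,5}→12
  placing 0:p first → 30 extensions
  placing 2:q first → 20 extensions
  placing 4:r first → 10 extensions
total linear extensions = 60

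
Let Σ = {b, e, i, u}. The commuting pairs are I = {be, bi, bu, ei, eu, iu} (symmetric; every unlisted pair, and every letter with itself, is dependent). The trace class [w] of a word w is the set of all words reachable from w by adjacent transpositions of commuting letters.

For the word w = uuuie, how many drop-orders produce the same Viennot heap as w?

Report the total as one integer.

20

0(u) covers ∅
1(u) covers 0:u
2(u) covers 1:u
3(i) covers ∅
4(e) covers ∅
floor of heap: 0:u, 3:i, 4:e
completions by unplaced set U, small U first (add the entries for U minus each lowest piece of U):
  |U|=1: {2}:1  {3}:1  {4}:1
  |U|=2: {1,2}:1  {2,3}:2  {2,4}:2  {3,4}:2
  |U|=3: {0,1,2}:1  {1,2,3}:3  {1,2,4}:3  {2,3,4}:6
  start at 0(u): 12
  start at 3(i): 4
  start at 4(e): 4
sum over floor = 20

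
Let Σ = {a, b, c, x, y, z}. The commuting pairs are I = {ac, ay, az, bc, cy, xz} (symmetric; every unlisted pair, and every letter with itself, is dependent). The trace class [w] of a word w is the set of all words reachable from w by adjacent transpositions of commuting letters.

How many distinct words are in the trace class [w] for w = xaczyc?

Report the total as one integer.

0(x) covers ∅
1(a) covers 0:x
2(c) covers 0:x
3(z) covers 2:c
4(y) covers 3:z
5(c) covers 3:z
floor of heap: 0:x
completions by unplaced set U, small U first (add the entries for U minus each lowest piece of U):
  |U|=1: {1}:1  {4}:1  {5}:1
  |U|=2: {1,4}:2  {1,5}:2  {4,5}:2
  |U|=3: {1,4,5}:6  {3,4,5}:2
  |U|=4: {1,3,4,5}:8  {2,3,4,5}:2
  start at 0(x): 10

10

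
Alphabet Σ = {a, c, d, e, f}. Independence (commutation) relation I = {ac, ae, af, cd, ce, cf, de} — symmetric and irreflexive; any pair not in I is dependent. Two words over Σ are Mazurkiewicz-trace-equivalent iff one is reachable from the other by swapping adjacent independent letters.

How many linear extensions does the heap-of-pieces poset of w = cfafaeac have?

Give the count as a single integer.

0(c) covers ∅
1(f) covers ∅
2(a) covers ∅
3(f) covers 1:f
4(a) covers 2:a
5(e) covers 3:f
6(a) covers 4:a
7(c) covers 0:c
floor of heap: 0:c, 1:f, 2:a
completions by unplaced set U, small U first (add the entries for U minus each lowest piece of U):
  |U|=1: {5}:1  {6}:1  {7}:1
  |U|=2: {0,7}:1  {3,5}:1  {4,6}:1  {5,6}:2  {5,7}:2  {6,7}:2
  |U|=3: {0,5,7}:3  {0,6,7}:3  {1,3,5}:1  {2,4,6}:1  {3,5,6}:3  {3,5,7}:3  {4,5,6}:3  {4,6,7}:3  {5,6,7}:6
  |U|=4: {0,3,5,7}:6  {0,4,6,7}:6  {0,5,6,7}:12  {1,3,5,6}:4  {1,3,5,7}:4  {2,4,5,6}:4  {2,4,6,7}:4  {3,4,5,6}:6  {3,5,6,7}:12  {4,5,6,7}:12
  |U|=5: {0,1,3,5,7}:10  {0,2,4,6,7}:10  {0,3,5,6,7}:30  {0,4,5,6,7}:30  {1,3,4,5,6}:10  {1,3,5,6,7}:20  {2,3,4,5,6}:10  {2,4,5,6,7}:20  {3,4,5,6,7}:30
  |U|=6: {0,1,3,5,6,7}:60  {0,2,4,5,6,7}:60  {0,3,4,5,6,7}:90  {1,2,3,4,5,6}:20  {1,3,4,5,6,7}:60  {2,3,4,5,6,7}:60
  start at 0(c): 140
  start at 1(f): 210
  start at 2(a): 210
sum over floor = 560

560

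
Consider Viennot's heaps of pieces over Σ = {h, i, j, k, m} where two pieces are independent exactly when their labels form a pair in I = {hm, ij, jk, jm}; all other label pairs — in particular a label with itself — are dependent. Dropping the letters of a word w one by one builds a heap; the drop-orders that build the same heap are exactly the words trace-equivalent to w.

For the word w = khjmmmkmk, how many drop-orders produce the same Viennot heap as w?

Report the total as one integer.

22

piece 0:k — minimal
piece 1:h rests on {0:k}
piece 2:j rests on {1:h}
piece 3:m rests on {0:k}
piece 4:m rests on {3:m}
piece 5:m rests on {4:m}
piece 6:k rests on {1:h, 5:m}
piece 7:m rests on {6:k}
piece 8:k rests on {7:m}
minimal pieces: {0:k}
ways to finish when only these pieces remain (= sum over removing one remaining piece with nothing left below it):
  1 left: {2}→1  {8}→1
  2 left: {2,8}→2  {7,8}→1
  3 left: {2,7,8}→3  {6,7,8}→1
  4 left: {2,6,7,8}→4  {5,6,7,8}→1
  5 left: {1,2,6,7,8}→4  {2,5,6,7,8}→5  {4,5,6,7,8}→1
  6 left: {1,2,5,6,7,8}→9  {2,4,5,6,7,8}→6  {3,4,5,6,7,8}→1
  7 left: {1,2,4,5,6,7,8}→15  {2,3,4,5,6,7,8}→7
  placing 0:k first → 22 extensions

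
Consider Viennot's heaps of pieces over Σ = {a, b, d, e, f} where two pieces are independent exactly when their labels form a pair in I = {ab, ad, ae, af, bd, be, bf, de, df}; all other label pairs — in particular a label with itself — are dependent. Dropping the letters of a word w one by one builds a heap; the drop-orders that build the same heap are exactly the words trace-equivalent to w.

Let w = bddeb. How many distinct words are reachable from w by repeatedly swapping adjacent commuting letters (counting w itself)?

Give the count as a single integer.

piece 0:b — minimal
piece 1:d — minimal
piece 2:d rests on {1:d}
piece 3:e — minimal
piece 4:b rests on {0:b}
minimal pieces: {0:b, 1:d, 3:e}
ways to finish when only these pieces remain (= sum over removing one remaining piece with nothing left below it):
  1 left: {2}→1  {3}→1  {4}→1
  2 left: {0,4}→1  {1,2}→1  {2,3}→2  {2,4}→2  {3,4}→2
  3 left: {0,2,4}→3  {0,3,4}→3  {1,2,3}→3  {1,2,4}→3  {2,3,4}→6
  placing 0:b first → 12 extensions
  placing 1:d first → 12 extensions
  placing 3:e first → 6 extensions
total linear extensions = 30

30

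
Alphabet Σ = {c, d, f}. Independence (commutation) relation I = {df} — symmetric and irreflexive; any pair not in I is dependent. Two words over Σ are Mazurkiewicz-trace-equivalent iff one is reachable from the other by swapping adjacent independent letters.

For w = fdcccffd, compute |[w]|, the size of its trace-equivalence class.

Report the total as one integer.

6

#0=f has no predecessor
#1=d has no predecessor
#2=c depends on [0:f, 1:d]
#3=c depends on [2:c]
#4=c depends on [3:c]
#5=f depends on [4:c]
#6=f depends on [5:f]
#7=d depends on [4:c]
sources: [0:f, 1:d]
N(rest) = Σ N(rest − s) over sources s of rest; N(one piece) = 1:
  size 1 → [6]=1  [7]=1
  size 2 → [5,6]=1  [6,7]=2
  size 3 → [5,6,7]=3
  size 4 → [4,5,6,7]=3
  size 5 → [3,4,5,6,7]=3
  size 6 → [2,3,4,5,6,7]=3
  first=0(f) contributes 3
  first=1(d) contributes 3
|[w]| = 6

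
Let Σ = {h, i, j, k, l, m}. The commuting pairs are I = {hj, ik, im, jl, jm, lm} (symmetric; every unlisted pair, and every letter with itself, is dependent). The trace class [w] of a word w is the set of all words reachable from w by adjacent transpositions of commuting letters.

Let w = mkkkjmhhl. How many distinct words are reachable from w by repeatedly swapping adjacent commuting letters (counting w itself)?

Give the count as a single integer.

5

piece 0:m — minimal
piece 1:k rests on {0:m}
piece 2:k rests on {1:k}
piece 3:k rests on {2:k}
piece 4:j rests on {3:k}
piece 5:m rests on {3:k}
piece 6:h rests on {5:m}
piece 7:h rests on {6:h}
piece 8:l rests on {7:h}
minimal pieces: {0:m}
ways to finish when only these pieces remain (= sum over removing one remaining piece with nothing left below it):
  1 left: {4}→1  {8}→1
  2 left: {4,8}→2  {7,8}→1
  3 left: {4,7,8}→3  {6,7,8}→1
  4 left: {4,6,7,8}→4  {5,6,7,8}→1
  5 left: {4,5,6,7,8}→5
  6 left: {3,4,5,6,7,8}→5
  7 left: {2,3,4,5,6,7,8}→5
  placing 0:m first → 5 extensions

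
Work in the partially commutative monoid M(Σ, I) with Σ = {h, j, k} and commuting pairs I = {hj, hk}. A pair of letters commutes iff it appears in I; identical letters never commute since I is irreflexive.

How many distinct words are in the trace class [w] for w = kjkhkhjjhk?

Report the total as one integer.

120

drop 0:k onto floor
drop 1:j onto {0:k}
drop 2:k onto {1:j}
drop 3:h onto floor
drop 4:k onto {2:k}
drop 5:h onto {3:h}
drop 6:j onto {4:k}
drop 7:j onto {6:j}
drop 8:h onto {5:h}
drop 9:k onto {7:j}
ground layer = {0:k, 3:h}
drop-orders for the pieces not yet dropped (sum over which currently-grounded one goes next):
  1 to go: {8} 1  {9} 1
  2 to go: {5,8} 1  {7,9} 1  {8,9} 2
  3 to go: {3,5,8} 1  {5,8,9} 3  {6,7,9} 1  {7,8,9} 3
  4 to go: {3,5,8,9} 4  {4,6,7,9} 1  {5,7,8,9} 6  {6,7,8,9} 4
  5 to go: {2,4,6,7,9} 1  {3,5,7,8,9} 10  {4,6,7,8,9} 5  {5,6,7,8,9} 10
  6 to go: {1,2,4,6,7,9} 1  {2,4,6,7,8,9} 6  {3,5,6,7,8,9} 20  {4,5,6,7,8,9} 15
  7 to go: {0,1,2,4,6,7,9} 1  {1,2,4,6,7,8,9} 7  {2,4,5,6,7,8,9} 21  {3,4,5,6,7,8,9} 35
  8 to go: {0,1,2,4,6,7,8,9} 8  {1,2,4,5,6,7,8,9} 28  {2,3,4,5,6,7,8,9} 56
  if 0:k drops first: 84 orders
  if 3:h drops first: 36 orders
heap linearizations: 120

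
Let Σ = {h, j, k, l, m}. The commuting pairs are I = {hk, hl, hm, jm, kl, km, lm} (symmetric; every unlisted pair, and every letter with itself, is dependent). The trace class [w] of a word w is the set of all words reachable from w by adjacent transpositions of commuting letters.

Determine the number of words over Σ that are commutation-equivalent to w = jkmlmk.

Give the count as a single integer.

0(j) covers ∅
1(k) covers 0:j
2(m) covers ∅
3(l) covers 0:j
4(m) covers 2:m
5(k) covers 1:k
floor of heap: 0:j, 2:m
completions by unplaced set U, small U first (add the entries for U minus each lowest piece of U):
  |U|=1: {3}:1  {4}:1  {5}:1
  |U|=2: {1,5}:1  {2,4}:1  {3,4}:2  {3,5}:2  {4,5}:2
  |U|=3: {1,3,5}:3  {1,4,5}:3  {2,3,4}:3  {2,4,5}:3  {3,4,5}:6
  |U|=4: {0,1,3,5}:3  {1,2,4,5}:6  {1,3,4,5}:12  {2,3,4,5}:12
  start at 0(j): 30
  start at 2(m): 15
sum over floor = 45

45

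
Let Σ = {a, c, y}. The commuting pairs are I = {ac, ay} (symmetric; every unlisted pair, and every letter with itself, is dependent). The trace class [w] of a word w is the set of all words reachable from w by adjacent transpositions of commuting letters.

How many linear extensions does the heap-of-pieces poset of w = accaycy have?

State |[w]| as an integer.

#0=a has no predecessor
#1=c has no predecessor
#2=c depends on [1:c]
#3=a depends on [0:a]
#4=y depends on [2:c]
#5=c depends on [4:y]
#6=y depends on [5:c]
sources: [0:a, 1:c]
N(rest) = Σ N(rest − s) over sources s of rest; N(one piece) = 1:
  size 1 → [3]=1  [6]=1
  size 2 → [0,3]=1  [3,6]=2  [5,6]=1
  size 3 → [0,3,6]=3  [3,5,6]=3  [4,5,6]=1
  size 4 → [0,3,5,6]=6  [2,4,5,6]=1  [3,4,5,6]=4
  size 5 → [0,3,4,5,6]=10  [1,2,4,5,6]=1  [2,3,4,5,6]=5
  first=0(a) contributes 6
  first=1(c) contributes 15
|[w]| = 21

21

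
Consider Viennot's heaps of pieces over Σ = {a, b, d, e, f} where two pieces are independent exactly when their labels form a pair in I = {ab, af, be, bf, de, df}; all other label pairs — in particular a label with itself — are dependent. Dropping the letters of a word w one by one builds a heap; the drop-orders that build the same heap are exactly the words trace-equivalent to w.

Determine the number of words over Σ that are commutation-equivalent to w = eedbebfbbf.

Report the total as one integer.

drop 0:e onto floor
drop 1:e onto {0:e}
drop 2:d onto floor
drop 3:b onto {2:d}
drop 4:e onto {1:e}
drop 5:b onto {3:b}
drop 6:f onto {4:e}
drop 7:b onto {5:b}
drop 8:b onto {7:b}
drop 9:f onto {6:f}
ground layer = {0:e, 2:d}
drop-orders for the pieces not yet dropped (sum over which currently-grounded one goes next):
  1 to go: {8} 1  {9} 1
  2 to go: {6,9} 1  {7,8} 1  {8,9} 2
  3 to go: {4,6,9} 1  {5,7,8} 1  {6,8,9} 3  {7,8,9} 3
  4 to go: {1,4,6,9} 1  {3,5,7,8} 1  {4,6,8,9} 4  {5,7,8,9} 4  {6,7,8,9} 6
  5 to go: {0,1,4,6,9} 1  {1,4,6,8,9} 5  {2,3,5,7,8} 1  {3,5,7,8,9} 5  {4,6,7,8,9} 10  {5,6,7,8,9} 10
  6 to go: {0,1,4,6,8,9} 6  {1,4,6,7,8,9} 15  {2,3,5,7,8,9} 6  {3,5,6,7,8,9} 15  {4,5,6,7,8,9} 20
  7 to go: {0,1,4,6,7,8,9} 21  {1,4,5,6,7,8,9} 35  {2,3,5,6,7,8,9} 21  {3,4,5,6,7,8,9} 35
  8 to go: {0,1,4,5,6,7,8,9} 56  {1,3,4,5,6,7,8,9} 70  {2,3,4,5,6,7,8,9} 56
  if 0:e drops first: 126 orders
  if 2:d drops first: 126 orders
heap linearizations: 252

252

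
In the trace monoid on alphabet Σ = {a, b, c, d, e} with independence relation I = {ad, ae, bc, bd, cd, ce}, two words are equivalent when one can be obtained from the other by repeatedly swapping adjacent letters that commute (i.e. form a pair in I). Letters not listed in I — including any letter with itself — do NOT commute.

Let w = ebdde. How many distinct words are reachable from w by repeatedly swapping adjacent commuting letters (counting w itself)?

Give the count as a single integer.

piece 0:e — minimal
piece 1:b rests on {0:e}
piece 2:d rests on {0:e}
piece 3:d rests on {2:d}
piece 4:e rests on {1:b, 3:d}
minimal pieces: {0:e}
ways to finish when only these pieces remain (= sum over removing one remaining piece with nothing left below it):
  1 left: {4}→1
  2 left: {1,4}→1  {3,4}→1
  3 left: {1,3,4}→2  {2,3,4}→1
  placing 0:e first → 3 extensions

3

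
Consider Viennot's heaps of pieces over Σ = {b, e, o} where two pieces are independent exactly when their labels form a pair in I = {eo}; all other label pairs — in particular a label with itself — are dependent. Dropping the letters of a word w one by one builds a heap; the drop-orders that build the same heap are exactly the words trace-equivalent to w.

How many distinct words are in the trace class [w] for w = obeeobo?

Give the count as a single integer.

drop 0:o onto floor
drop 1:b onto {0:o}
drop 2:e onto {1:b}
drop 3:e onto {2:e}
drop 4:o onto {1:b}
drop 5:b onto {3:e, 4:o}
drop 6:o onto {5:b}
ground layer = {0:o}
drop-orders for the pieces not yet dropped (sum over which currently-grounded one goes next):
  1 to go: {6} 1
  2 to go: {5,6} 1
  3 to go: {3,5,6} 1  {4,5,6} 1
  4 to go: {2,3,5,6} 1  {3,4,5,6} 2
  5 to go: {2,3,4,5,6} 3
  if 0:o drops first: 3 orders

3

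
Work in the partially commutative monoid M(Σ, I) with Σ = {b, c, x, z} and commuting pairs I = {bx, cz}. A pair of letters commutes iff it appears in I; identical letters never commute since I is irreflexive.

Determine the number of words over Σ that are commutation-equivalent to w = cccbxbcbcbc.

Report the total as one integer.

#0=c has no predecessor
#1=c depends on [0:c]
#2=c depends on [1:c]
#3=b depends on [2:c]
#4=x depends on [2:c]
#5=b depends on [3:b]
#6=c depends on [4:x, 5:b]
#7=b depends on [6:c]
#8=c depends on [7:b]
#9=b depends on [8:c]
#10=c depends on [9:b]
sources: [0:c]
N(rest) = Σ N(rest − s) over sources s of rest; N(one piece) = 1:
  size 1 → [10]=1
  size 2 → [9,10]=1
  size 3 → [8,9,10]=1
  size 4 → [7,8,9,10]=1
  size 5 → [6,7,8,9,10]=1
  size 6 → [4,6,7,8,9,10]=1  [5,6,7,8,9,10]=1
  size 7 → [3,5,6,7,8,9,10]=1  [4,5,6,7,8,9,10]=2
  size 8 → [3,4,5,6,7,8,9,10]=3
  size 9 → [2,3,4,5,6,7,8,9,10]=3
  first=0(c) contributes 3

3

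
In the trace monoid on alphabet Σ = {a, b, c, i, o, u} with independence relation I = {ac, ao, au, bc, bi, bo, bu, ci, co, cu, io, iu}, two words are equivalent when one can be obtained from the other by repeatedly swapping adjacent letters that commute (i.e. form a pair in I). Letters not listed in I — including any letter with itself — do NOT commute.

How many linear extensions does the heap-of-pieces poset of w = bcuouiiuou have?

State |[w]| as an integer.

piece 0:b — minimal
piece 1:c — minimal
piece 2:u — minimal
piece 3:o rests on {2:u}
piece 4:u rests on {3:o}
piece 5:i — minimal
piece 6:i rests on {5:i}
piece 7:u rests on {4:u}
piece 8:o rests on {7:u}
piece 9:u rests on {8:o}
minimal pieces: {0:b, 1:c, 2:u, 5:i}
ways to finish when only these pieces remain (= sum over removing one remaining piece with nothing left below it):
  1 left: {0}→1  {1}→1  {6}→1  {9}→1
  2 left: {0,1}→2  {0,6}→2  {0,9}→2  {1,6}→2  {1,9}→2  {5,6}→1  {6,9}→2  {8,9}→1
  3 left: {0,1,6}→6  {0,1,9}→6  {0,5,6}→3  {0,6,9}→6  {0,8,9}→3  {1,5,6}→3  {1,6,9}→6  {1,8,9}→3  {5,6,9}→3  {6,8,9}→3  {7,8,9}→1
  4 left: {0,1,5,6}→12  {0,1,6,9}→24  {0,1,8,9}→12  {0,5,6,9}→12  {0,6,8,9}→12  {0,7,8,9}→4  {1,5,6,9}→12  {1,6,8,9}→12  {1,7,8,9}→4  {4,7,8,9}→1  {5,6,8,9}→6  {6,7,8,9}→4
  5 left: {0,1,5,6,9}→60  {0,1,6,8,9}→60  {0,1,7,8,9}→20  {0,4,7,8,9}→5  {0,5,6,8,9}→30  {0,6,7,8,9}→20  {1,4,7,8,9}→5  {1,5,6,8,9}→30  {1,6,7,8,9}→20  {3,4,7,8,9}→1  {4,6,7,8,9}→5  {5,6,7,8,9}→10
  6 left: {0,1,4,7,8,9}→30  {0,1,5,6,8,9}→180  {0,1,6,7,8,9}→120  {0,3,4,7,8,9}→6  {0,4,6,7,8,9}→30  {0,5,6,7,8,9}→60  {1,3,4,7,8,9}→6  {1,4,6,7,8,9}→30  {1,5,6,7,8,9}→60  {2,3,4,7,8,9}→1  {3,4,6,7,8,9}→6  {4,5,6,7,8,9}→15
  7 left: {0,1,3,4,7,8,9}→42  {0,1,4,6,7,8,9}→210  {0,1,5,6,7,8,9}→420  {0,2,3,4,7,8,9}→7  {0,3,4,6,7,8,9}→42  {0,4,5,6,7,8,9}→105  {1,2,3,4,7,8,9}→7  {1,3,4,6,7,8,9}→42  {1,4,5,6,7,8,9}→105  {2,3,4,6,7,8,9}→7  {3,4,5,6,7,8,9}→21
  8 left: {0,1,2,3,4,7,8,9}→56  {0,1,3,4,6,7,8,9}→336  {0,1,4,5,6,7,8,9}→840  {0,2,3,4,6,7,8,9}→56  {0,3,4,5,6,7,8,9}→168  {1,2,3,4,6,7,8,9}→56  {1,3,4,5,6,7,8,9}→168  {2,3,4,5,6,7,8,9}→28
  placing 0:b first → 252 extensions
  placing 1:c first → 252 extensions
  placing 2:u first → 1512 extensions
  placing 5:i first → 504 extensions
total linear extensions = 2520

2520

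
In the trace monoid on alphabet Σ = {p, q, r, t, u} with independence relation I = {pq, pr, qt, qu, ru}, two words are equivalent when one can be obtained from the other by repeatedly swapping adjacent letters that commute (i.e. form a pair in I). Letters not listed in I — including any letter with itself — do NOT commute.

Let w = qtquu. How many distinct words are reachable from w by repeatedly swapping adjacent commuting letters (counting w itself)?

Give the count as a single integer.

0(q) covers ∅
1(t) covers ∅
2(q) covers 0:q
3(u) covers 1:t
4(u) covers 3:u
floor of heap: 0:q, 1:t
completions by unplaced set U, small U first (add the entries for U minus each lowest piece of U):
  |U|=1: {2}:1  {4}:1
  |U|=2: {0,2}:1  {2,4}:2  {3,4}:1
  |U|=3: {0,2,4}:3  {1,3,4}:1  {2,3,4}:3
  start at 0(q): 4
  start at 1(t): 6
sum over floor = 10

10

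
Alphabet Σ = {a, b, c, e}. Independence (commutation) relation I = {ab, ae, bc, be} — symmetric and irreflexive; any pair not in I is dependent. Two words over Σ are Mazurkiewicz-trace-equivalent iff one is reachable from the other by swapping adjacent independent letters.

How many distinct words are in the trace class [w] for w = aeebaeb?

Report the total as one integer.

drop 0:a onto floor
drop 1:e onto floor
drop 2:e onto {1:e}
drop 3:b onto floor
drop 4:a onto {0:a}
drop 5:e onto {2:e}
drop 6:b onto {3:b}
ground layer = {0:a, 1:e, 3:b}
drop-orders for the pieces not yet dropped (sum over which currently-grounded one goes next):
  1 to go: {4} 1  {5} 1  {6} 1
  2 to go: {0,4} 1  {2,5} 1  {3,6} 1  {4,5} 2  {4,6} 2  {5,6} 2
  3 to go: {0,4,5} 3  {0,4,6} 3  {1,2,5} 1  {2,4,5} 3  {2,5,6} 3  {3,4,6} 3  {3,5,6} 3  {4,5,6} 6
  4 to go: {0,2,4,5} 6  {0,3,4,6} 6  {0,4,5,6} 12  {1,2,4,5} 4  {1,2,5,6} 4  {2,3,5,6} 6  {2,4,5,6} 12  {3,4,5,6} 12
  5 to go: {0,1,2,4,5} 10  {0,2,4,5,6} 30  {0,3,4,5,6} 30  {1,2,3,5,6} 10  {1,2,4,5,6} 20  {2,3,4,5,6} 30
  if 0:a drops first: 60 orders
  if 1:e drops first: 90 orders
  if 3:b drops first: 60 orders
heap linearizations: 210

210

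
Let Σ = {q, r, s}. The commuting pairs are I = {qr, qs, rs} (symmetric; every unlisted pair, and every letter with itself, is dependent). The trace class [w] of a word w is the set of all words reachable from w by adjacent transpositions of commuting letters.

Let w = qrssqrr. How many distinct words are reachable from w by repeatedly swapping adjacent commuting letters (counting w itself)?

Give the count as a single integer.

210

#0=q has no predecessor
#1=r has no predecessor
#2=s has no predecessor
#3=s depends on [2:s]
#4=q depends on [0:q]
#5=r depends on [1:r]
#6=r depends on [5:r]
sources: [0:q, 1:r, 2:s]
N(rest) = Σ N(rest − s) over sources s of rest; N(one piece) = 1:
  size 1 → [3]=1  [4]=1  [6]=1
  size 2 → [0,4]=1  [2,3]=1  [3,4]=2  [3,6]=2  [4,6]=2  [5,6]=1
  size 3 → [0,3,4]=3  [0,4,6]=3  [1,5,6]=1  [2,3,4]=3  [2,3,6]=3  [3,4,6]=6  [3,5,6]=3  [4,5,6]=3
  size 4 → [0,2,3,4]=6  [0,3,4,6]=12  [0,4,5,6]=6  [1,3,5,6]=4  [1,4,5,6]=4  [2,3,4,6]=12  [2,3,5,6]=6  [3,4,5,6]=12
  size 5 → [0,1,4,5,6]=10  [0,2,3,4,6]=30  [0,3,4,5,6]=30  [1,2,3,5,6]=10  [1,3,4,5,6]=20  [2,3,4,5,6]=30
  first=0(q) contributes 60
  first=1(r) contributes 90
  first=2(s) contributes 60
|[w]| = 210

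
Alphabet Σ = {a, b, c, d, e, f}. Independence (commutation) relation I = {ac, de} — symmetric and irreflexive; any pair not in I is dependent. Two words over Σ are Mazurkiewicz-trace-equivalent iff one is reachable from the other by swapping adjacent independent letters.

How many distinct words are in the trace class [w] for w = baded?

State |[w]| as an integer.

0(b) covers ∅
1(a) covers 0:b
2(d) covers 1:a
3(e) covers 1:a
4(d) covers 2:d
floor of heap: 0:b
completions by unplaced set U, small U first (add the entries for U minus each lowest piece of U):
  |U|=1: {3}:1  {4}:1
  |U|=2: {2,4}:1  {3,4}:2
  |U|=3: {2,3,4}:3
  start at 0(b): 3

3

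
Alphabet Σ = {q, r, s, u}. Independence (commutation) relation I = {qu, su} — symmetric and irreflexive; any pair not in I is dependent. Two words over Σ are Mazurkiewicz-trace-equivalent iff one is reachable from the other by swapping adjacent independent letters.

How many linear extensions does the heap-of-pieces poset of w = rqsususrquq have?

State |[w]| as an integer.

drop 0:r onto floor
drop 1:q onto {0:r}
drop 2:s onto {1:q}
drop 3:u onto {0:r}
drop 4:s onto {2:s}
drop 5:u onto {3:u}
drop 6:s onto {4:s}
drop 7:r onto {5:u, 6:s}
drop 8:q onto {7:r}
drop 9:u onto {7:r}
drop 10:q onto {8:q}
ground layer = {0:r}
drop-orders for the pieces not yet dropped (sum over which currently-grounded one goes next):
  1 to go: {9} 1  {10} 1
  2 to go: {8,10} 1  {9,10} 2
  3 to go: {8,9,10} 3
  4 to go: {7,8,9,10} 3
  5 to go: {5,7,8,9,10} 3  {6,7,8,9,10} 3
  6 to go: {3,5,7,8,9,10} 3  {4,6,7,8,9,10} 3  {5,6,7,8,9,10} 6
  7 to go: {2,4,6,7,8,9,10} 3  {3,5,6,7,8,9,10} 9  {4,5,6,7,8,9,10} 9
  8 to go: {1,2,4,6,7,8,9,10} 3  {2,4,5,6,7,8,9,10} 12  {3,4,5,6,7,8,9,10} 18
  9 to go: {1,2,4,5,6,7,8,9,10} 15  {2,3,4,5,6,7,8,9,10} 30
  if 0:r drops first: 45 orders

45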